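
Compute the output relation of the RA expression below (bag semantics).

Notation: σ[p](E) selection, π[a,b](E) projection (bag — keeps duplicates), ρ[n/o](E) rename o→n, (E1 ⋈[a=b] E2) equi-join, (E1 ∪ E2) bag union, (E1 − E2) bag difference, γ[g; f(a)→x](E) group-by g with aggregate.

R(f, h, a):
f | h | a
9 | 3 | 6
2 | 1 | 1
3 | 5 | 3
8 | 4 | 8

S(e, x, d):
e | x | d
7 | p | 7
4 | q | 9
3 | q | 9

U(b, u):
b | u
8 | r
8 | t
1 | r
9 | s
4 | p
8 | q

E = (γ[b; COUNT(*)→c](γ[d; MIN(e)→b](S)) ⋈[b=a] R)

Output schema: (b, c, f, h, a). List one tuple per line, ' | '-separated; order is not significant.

Subexpression sizes:
  S → 3
  γ[d; MIN(e)→b](S) → 2
  γ[b; COUNT(*)→c](γ[d; MIN(e)→b](S)) → 2
  R → 4
  (γ[b; COUNT(*)→c](γ[d; MIN(e)→b](S)) ⋈[b=a] R) → 1

== RESULT ==
b | c | f | h | a
3 | 1 | 3 | 5 | 3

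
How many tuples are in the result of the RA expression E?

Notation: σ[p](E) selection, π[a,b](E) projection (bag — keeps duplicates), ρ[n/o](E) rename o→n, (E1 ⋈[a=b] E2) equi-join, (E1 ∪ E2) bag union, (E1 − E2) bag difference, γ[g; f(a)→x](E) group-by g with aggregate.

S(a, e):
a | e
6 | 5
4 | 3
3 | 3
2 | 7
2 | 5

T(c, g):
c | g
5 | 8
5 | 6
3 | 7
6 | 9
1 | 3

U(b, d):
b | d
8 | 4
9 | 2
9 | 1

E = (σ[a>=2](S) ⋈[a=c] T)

Row counts bottom-up:
  S → 5
  σ[a>=2](S) → 5
  T → 5
  (σ[a>=2](S) ⋈[a=c] T) → 2

|E| = 2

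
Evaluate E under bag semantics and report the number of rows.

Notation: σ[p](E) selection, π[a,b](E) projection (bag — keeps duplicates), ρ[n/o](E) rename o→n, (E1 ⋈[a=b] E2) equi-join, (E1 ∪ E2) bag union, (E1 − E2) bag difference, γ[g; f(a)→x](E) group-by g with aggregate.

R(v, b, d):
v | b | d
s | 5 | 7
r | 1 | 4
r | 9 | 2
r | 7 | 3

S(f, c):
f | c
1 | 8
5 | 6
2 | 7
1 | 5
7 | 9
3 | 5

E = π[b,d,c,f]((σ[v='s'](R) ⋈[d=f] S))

Subexpression sizes:
  R → 4
  σ[v='s'](R) → 1
  S → 6
  (σ[v='s'](R) ⋈[d=f] S) → 1
  π[b,d,c,f]((σ[v='s'](R) ⋈[d=f] S)) → 1

|E| = 1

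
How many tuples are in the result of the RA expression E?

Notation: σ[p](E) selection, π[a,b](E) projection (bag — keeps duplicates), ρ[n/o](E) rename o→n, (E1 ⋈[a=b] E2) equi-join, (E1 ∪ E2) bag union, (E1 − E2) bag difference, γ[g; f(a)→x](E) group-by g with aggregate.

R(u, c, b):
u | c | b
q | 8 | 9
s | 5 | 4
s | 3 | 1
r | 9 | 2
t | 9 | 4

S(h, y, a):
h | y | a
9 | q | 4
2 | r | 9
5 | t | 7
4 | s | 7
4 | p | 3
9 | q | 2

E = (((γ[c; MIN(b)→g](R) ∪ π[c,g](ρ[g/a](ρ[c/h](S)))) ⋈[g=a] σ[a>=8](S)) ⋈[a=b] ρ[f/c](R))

Row counts bottom-up:
  R → 5
  γ[c; MIN(b)→g](R) → 4
  S → 6
  ρ[c/h](S) → 6
  ρ[g/a](ρ[c/h](S)) → 6
  π[c,g](ρ[g/a](ρ[c/h](S))) → 6
  (γ[c; MIN(b)→g](R) ∪ π[c,g](ρ[g/a](ρ[c/h](S)))) → 10
  S → 6
  σ[a>=8](S) → 1
  ((γ[c; MIN(b)→g](R) ∪ π[c,g](ρ[g/a](ρ[c/h](S)))) ⋈[g=a] σ[a>=8](S)) → 2
  R → 5
  ρ[f/c](R) → 5
  (((γ[c; MIN(b)→g](R) ∪ π[c,g](ρ[g/a](ρ[c/h](S)))) ⋈[g=a] σ[a>=8](S)) ⋈[a=b] ρ[f/c](R)) → 2

|E| = 2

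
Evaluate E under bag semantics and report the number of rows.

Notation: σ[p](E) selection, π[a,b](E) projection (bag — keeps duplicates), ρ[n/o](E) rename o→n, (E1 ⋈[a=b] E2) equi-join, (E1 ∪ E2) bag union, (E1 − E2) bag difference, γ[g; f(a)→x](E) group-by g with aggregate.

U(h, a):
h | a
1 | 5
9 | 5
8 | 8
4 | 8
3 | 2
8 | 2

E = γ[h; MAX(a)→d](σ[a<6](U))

Row counts bottom-up:
  U → 6
  σ[a<6](U) → 4
  γ[h; MAX(a)→d](σ[a<6](U)) → 4

|E| = 4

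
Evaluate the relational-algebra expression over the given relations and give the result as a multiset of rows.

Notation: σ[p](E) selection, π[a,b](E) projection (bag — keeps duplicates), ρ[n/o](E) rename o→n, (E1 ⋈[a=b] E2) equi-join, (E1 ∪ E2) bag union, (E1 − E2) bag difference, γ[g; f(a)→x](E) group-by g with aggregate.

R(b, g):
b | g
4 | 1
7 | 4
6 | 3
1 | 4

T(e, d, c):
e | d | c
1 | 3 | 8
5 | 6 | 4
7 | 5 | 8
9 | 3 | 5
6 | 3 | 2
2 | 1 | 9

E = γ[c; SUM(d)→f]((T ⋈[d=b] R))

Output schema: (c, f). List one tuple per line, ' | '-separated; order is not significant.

Subexpression sizes:
  T → 6
  R → 4
  (T ⋈[d=b] R) → 2
  γ[c; SUM(d)→f]((T ⋈[d=b] R)) → 2

== RESULT ==
c | f
4 | 6
9 | 1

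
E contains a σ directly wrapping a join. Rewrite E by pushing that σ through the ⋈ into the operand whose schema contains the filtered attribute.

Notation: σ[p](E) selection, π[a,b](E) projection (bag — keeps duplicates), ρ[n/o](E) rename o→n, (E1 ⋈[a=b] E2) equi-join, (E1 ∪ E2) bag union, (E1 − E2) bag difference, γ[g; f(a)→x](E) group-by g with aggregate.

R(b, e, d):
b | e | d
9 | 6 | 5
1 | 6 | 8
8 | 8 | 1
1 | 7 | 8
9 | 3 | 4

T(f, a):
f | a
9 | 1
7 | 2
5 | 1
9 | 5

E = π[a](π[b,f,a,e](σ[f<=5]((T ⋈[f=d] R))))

σ filters on f, owned by the left side.
E' = π[a](π[b,f,a,e]((σ[f<=5](T) ⋈[f=d] R)))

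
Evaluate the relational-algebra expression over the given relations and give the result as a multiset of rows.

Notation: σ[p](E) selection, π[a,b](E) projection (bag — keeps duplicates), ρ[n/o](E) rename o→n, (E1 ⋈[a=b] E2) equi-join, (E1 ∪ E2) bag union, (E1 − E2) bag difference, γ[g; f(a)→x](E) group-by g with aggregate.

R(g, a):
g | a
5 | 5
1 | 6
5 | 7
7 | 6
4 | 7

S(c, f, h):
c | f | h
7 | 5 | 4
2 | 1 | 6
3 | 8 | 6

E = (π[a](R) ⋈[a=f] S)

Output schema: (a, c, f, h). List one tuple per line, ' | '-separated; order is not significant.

Per-node cardinality:
  R → 5
  π[a](R) → 5
  S → 3
  (π[a](R) ⋈[a=f] S) → 1

== RESULT ==
a | c | f | h
5 | 7 | 5 | 4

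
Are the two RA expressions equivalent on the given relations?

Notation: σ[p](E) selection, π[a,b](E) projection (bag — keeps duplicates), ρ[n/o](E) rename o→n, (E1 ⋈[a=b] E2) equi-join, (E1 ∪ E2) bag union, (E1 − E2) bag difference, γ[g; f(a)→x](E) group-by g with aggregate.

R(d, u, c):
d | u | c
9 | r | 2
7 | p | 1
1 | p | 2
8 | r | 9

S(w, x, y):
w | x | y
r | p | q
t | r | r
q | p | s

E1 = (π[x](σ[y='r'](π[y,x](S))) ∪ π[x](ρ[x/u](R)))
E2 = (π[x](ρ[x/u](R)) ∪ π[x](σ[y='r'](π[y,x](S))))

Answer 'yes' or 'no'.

E1 stepwise |·|:
  S → 3
  π[y,x](S) → 3
  σ[y='r'](π[y,x](S)) → 1
  π[x](σ[y='r'](π[y,x](S))) → 1
  R → 4
  ρ[x/u](R) → 4
  π[x](ρ[x/u](R)) → 4
  (π[x](σ[y='r'](π[y,x](S))) ∪ π[x](ρ[x/u](R))) → 5
E2 stepwise |·|:
  R → 4
  ρ[x/u](R) → 4
  π[x](ρ[x/u](R)) → 4
  S → 3
  π[y,x](S) → 3
  σ[y='r'](π[y,x](S)) → 1
  π[x](σ[y='r'](π[y,x](S))) → 1
  (π[x](ρ[x/u](R)) ∪ π[x](σ[y='r'](π[y,x](S)))) → 5

E1 and E2 produce the same multiset:
x
p
p
r
r
r

yes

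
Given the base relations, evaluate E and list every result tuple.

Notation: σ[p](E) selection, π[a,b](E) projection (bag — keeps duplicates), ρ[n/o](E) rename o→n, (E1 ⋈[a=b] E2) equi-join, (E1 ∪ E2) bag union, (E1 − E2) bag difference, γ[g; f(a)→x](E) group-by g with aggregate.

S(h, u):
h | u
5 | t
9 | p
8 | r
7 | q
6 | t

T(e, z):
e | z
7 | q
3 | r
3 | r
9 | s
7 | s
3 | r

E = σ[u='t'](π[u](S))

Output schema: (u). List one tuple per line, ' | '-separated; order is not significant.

Per-node cardinality:
  S → 5
  π[u](S) → 5
  σ[u='t'](π[u](S)) → 2

== RESULT ==
u
t
t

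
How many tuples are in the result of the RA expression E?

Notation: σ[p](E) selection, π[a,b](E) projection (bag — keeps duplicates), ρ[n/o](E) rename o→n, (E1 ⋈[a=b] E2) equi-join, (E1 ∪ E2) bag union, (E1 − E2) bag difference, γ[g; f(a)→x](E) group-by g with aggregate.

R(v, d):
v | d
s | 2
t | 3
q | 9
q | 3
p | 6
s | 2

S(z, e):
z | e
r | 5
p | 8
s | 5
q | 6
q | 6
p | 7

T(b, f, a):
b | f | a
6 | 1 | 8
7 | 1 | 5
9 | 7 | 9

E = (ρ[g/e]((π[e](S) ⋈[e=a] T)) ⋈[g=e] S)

Subexpression sizes:
  S → 6
  π[e](S) → 6
  T → 3
  (π[e](S) ⋈[e=a] T) → 3
  ρ[g/e]((π[e](S) ⋈[e=a] T)) → 3
  S → 6
  (ρ[g/e]((π[e](S) ⋈[e=a] T)) ⋈[g=e] S) → 5

|E| = 5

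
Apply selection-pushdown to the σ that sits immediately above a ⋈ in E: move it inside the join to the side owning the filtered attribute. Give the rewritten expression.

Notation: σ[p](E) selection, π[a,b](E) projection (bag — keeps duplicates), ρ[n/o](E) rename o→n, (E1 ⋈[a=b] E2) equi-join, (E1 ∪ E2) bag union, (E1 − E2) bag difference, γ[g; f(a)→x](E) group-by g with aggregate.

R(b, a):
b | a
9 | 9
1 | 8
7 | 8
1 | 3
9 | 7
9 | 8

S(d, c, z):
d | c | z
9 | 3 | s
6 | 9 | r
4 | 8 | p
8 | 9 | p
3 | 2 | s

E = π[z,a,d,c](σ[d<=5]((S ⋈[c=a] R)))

σ filters on d, owned by the left side.
E' = π[z,a,d,c]((σ[d<=5](S) ⋈[c=a] R))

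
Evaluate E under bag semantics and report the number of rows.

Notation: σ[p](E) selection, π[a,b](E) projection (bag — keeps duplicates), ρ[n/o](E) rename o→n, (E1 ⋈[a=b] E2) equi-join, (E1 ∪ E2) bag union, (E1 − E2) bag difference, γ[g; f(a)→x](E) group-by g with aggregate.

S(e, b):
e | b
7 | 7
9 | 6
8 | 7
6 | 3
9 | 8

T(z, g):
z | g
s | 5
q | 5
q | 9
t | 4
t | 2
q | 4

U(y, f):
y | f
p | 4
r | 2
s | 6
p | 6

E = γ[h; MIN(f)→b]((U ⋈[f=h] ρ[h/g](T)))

Subexpression sizes:
  U → 4
  T → 6
  ρ[h/g](T) → 6
  (U ⋈[f=h] ρ[h/g](T)) → 3
  γ[h; MIN(f)→b]((U ⋈[f=h] ρ[h/g](T))) → 2

|E| = 2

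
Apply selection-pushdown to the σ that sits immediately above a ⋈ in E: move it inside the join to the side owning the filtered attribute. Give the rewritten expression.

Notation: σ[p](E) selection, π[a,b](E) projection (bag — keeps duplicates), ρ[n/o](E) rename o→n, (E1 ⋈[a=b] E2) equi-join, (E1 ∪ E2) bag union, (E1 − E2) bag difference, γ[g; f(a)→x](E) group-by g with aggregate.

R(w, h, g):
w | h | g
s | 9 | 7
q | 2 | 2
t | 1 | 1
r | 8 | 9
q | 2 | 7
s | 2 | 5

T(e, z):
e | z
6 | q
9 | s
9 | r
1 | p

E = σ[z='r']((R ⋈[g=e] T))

σ filters on z, owned by the right side.
E' = (R ⋈[g=e] σ[z='r'](T))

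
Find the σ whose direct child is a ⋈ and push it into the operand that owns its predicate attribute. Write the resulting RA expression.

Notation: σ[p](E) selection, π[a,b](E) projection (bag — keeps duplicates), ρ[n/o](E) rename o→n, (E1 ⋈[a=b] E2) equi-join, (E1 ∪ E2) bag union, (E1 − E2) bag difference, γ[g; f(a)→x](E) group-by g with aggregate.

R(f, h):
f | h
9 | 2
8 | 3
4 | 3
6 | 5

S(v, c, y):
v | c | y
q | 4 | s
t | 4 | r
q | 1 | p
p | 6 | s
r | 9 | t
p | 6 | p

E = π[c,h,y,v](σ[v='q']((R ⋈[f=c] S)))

σ filters on v, owned by the right side.
E' = π[c,h,y,v]((R ⋈[f=c] σ[v='q'](S)))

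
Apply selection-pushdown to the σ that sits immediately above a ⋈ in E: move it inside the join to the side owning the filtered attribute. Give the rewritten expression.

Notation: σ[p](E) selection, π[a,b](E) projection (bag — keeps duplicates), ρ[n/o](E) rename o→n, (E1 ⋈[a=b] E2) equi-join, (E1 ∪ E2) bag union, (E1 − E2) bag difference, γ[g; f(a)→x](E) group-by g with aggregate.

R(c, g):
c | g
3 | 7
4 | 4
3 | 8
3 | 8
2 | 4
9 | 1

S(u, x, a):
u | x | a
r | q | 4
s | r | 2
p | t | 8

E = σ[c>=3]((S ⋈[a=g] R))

σ filters on c, owned by the right side.
E' = (S ⋈[a=g] σ[c>=3](R))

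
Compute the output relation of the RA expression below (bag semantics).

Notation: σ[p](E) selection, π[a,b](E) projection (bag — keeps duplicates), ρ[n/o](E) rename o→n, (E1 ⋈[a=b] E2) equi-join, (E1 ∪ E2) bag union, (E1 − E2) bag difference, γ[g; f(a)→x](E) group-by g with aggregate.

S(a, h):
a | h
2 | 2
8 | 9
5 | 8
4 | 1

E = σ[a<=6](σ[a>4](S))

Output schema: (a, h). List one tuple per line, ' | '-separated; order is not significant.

Stepwise |·|:
  S → 4
  σ[a>4](S) → 2
  σ[a<=6](σ[a>4](S)) → 1

== RESULT ==
a | h
5 | 8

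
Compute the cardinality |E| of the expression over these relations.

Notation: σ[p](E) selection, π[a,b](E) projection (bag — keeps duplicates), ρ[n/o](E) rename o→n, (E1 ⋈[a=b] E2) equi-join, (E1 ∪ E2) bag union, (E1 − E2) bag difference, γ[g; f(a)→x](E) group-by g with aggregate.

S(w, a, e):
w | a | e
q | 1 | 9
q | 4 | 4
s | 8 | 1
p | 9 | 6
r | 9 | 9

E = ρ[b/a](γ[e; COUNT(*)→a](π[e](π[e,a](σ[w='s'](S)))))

Row counts bottom-up:
  S → 5
  σ[w='s'](S) → 1
  π[e,a](σ[w='s'](S)) → 1
  π[e](π[e,a](σ[w='s'](S))) → 1
  γ[e; COUNT(*)→a](π[e](π[e,a](σ[w='s'](S)))) → 1
  ρ[b/a](γ[e; COUNT(*)→a](π[e](π[e,a](σ[w='s'](S))))) → 1

|E| = 1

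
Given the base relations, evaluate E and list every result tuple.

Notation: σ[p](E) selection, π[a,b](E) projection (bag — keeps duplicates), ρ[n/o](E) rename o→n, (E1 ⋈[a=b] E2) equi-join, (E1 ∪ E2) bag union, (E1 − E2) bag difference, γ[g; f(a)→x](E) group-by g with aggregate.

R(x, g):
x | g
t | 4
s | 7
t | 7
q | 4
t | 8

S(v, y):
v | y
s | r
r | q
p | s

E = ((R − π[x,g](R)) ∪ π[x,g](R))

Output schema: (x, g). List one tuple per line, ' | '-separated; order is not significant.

Row counts bottom-up:
  R → 5
  R → 5
  π[x,g](R) → 5
  (R − π[x,g](R)) → 0
  R → 5
  π[x,g](R) → 5
  ((R − π[x,g](R)) ∪ π[x,g](R)) → 5

== RESULT ==
x | g
q | 4
s | 7
t | 4
t | 7
t | 8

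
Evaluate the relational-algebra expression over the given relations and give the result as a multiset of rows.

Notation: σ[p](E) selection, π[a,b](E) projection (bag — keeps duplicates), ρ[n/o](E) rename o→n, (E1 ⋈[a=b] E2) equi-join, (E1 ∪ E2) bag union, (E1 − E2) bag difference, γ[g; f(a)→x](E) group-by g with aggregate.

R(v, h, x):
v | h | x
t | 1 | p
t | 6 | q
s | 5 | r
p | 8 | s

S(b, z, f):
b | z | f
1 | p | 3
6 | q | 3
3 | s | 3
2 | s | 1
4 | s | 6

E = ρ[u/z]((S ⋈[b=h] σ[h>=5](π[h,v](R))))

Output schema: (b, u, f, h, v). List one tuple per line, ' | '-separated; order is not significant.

Subexpression sizes:
  S → 5
  R → 4
  π[h,v](R) → 4
  σ[h>=5](π[h,v](R)) → 3
  (S ⋈[b=h] σ[h>=5](π[h,v](R))) → 1
  ρ[u/z]((S ⋈[b=h] σ[h>=5](π[h,v](R)))) → 1

== RESULT ==
b | u | f | h | v
6 | q | 3 | 6 | t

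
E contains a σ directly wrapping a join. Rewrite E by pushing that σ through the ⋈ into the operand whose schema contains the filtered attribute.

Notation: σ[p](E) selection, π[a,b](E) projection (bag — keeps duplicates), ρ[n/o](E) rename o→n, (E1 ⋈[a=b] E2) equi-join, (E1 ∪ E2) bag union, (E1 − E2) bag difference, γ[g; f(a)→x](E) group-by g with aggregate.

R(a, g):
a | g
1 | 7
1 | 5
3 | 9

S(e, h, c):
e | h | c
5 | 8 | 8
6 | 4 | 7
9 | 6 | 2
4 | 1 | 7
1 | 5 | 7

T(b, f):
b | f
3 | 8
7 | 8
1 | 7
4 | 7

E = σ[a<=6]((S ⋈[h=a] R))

σ filters on a, owned by the right side.
E' = (S ⋈[h=a] σ[a<=6](R))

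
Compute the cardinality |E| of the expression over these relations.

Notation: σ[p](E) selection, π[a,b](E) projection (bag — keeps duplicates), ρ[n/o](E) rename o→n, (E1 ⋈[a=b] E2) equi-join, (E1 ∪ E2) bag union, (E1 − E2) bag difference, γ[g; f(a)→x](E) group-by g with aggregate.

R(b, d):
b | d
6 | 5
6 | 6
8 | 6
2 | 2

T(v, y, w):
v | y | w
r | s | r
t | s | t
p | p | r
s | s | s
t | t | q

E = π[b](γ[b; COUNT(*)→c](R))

Stepwise |·|:
  R → 4
  γ[b; COUNT(*)→c](R) → 3
  π[b](γ[b; COUNT(*)→c](R)) → 3

|E| = 3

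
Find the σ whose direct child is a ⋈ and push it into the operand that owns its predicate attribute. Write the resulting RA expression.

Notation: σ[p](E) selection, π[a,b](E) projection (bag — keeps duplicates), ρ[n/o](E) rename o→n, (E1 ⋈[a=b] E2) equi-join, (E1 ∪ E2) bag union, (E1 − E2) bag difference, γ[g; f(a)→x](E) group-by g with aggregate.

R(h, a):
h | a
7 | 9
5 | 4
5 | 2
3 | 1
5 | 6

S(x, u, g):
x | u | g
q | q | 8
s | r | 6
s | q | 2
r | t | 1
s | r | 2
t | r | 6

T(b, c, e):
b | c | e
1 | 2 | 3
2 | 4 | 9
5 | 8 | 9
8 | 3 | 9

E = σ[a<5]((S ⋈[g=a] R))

σ filters on a, owned by the right side.
E' = (S ⋈[g=a] σ[a<5](R))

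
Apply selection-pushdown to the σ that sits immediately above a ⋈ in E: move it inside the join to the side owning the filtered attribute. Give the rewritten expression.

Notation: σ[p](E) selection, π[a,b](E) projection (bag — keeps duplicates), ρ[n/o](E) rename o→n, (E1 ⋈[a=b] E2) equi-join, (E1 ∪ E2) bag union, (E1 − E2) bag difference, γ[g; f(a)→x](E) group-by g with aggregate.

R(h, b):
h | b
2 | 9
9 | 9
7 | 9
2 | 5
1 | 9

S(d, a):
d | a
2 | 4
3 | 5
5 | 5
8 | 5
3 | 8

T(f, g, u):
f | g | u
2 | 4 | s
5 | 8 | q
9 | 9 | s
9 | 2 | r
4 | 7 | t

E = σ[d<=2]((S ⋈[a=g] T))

σ filters on d, owned by the left side.
E' = (σ[d<=2](S) ⋈[a=g] T)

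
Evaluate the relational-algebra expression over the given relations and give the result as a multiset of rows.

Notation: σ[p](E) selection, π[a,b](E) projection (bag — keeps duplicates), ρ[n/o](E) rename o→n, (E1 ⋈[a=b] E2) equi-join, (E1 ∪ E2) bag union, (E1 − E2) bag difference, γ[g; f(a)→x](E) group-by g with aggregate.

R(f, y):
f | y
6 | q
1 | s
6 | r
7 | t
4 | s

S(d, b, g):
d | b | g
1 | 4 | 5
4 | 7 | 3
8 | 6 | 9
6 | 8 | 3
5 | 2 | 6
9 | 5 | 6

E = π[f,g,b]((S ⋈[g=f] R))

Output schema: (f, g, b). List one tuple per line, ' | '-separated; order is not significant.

Per-node cardinality:
  S → 6
  R → 5
  (S ⋈[g=f] R) → 4
  π[f,g,b]((S ⋈[g=f] R)) → 4

== RESULT ==
f | g | b
6 | 6 | 2
6 | 6 | 2
6 | 6 | 5
6 | 6 | 5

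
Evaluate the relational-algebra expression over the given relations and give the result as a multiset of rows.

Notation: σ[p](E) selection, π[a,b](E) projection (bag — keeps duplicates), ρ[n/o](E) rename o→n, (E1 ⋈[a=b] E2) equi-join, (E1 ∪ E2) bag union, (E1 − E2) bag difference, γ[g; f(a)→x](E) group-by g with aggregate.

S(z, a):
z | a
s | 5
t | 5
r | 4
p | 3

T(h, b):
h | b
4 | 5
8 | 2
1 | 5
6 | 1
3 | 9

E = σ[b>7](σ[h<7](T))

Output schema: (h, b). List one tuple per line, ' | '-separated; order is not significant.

Subexpression sizes:
  T → 5
  σ[h<7](T) → 4
  σ[b>7](σ[h<7](T)) → 1

== RESULT ==
h | b
3 | 9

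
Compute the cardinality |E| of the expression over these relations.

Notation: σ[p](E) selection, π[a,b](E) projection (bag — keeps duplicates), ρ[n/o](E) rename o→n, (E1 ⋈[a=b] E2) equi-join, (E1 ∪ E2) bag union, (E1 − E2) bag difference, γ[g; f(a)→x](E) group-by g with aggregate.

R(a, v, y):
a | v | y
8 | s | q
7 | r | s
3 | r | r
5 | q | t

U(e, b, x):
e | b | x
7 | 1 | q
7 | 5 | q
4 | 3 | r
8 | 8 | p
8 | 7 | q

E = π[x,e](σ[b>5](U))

Stepwise |·|:
  U → 5
  σ[b>5](U) → 2
  π[x,e](σ[b>5](U)) → 2

|E| = 2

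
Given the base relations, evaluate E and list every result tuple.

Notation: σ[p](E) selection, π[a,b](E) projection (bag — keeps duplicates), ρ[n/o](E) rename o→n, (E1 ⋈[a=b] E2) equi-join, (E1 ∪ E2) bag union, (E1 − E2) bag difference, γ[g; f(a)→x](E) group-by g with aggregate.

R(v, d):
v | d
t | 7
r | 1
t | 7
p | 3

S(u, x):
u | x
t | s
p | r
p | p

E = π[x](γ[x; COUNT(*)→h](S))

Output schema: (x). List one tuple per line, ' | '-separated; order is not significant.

Row counts bottom-up:
  S → 3
  γ[x; COUNT(*)→h](S) → 3
  π[x](γ[x; COUNT(*)→h](S)) → 3

== RESULT ==
x
p
r
s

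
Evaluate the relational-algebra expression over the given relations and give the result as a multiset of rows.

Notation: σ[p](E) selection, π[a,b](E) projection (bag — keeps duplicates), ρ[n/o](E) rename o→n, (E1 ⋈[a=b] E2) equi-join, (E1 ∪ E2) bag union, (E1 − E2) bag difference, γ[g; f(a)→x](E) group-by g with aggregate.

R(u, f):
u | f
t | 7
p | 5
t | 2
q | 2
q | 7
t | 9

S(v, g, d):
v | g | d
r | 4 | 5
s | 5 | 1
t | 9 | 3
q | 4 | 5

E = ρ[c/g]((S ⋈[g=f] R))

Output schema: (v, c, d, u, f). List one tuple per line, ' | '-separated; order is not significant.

Row counts bottom-up:
  S → 4
  R → 6
  (S ⋈[g=f] R) → 2
  ρ[c/g]((S ⋈[g=f] R)) → 2

== RESULT ==
v | c | d | u | f
s | 5 | 1 | p | 5
t | 9 | 3 | t | 9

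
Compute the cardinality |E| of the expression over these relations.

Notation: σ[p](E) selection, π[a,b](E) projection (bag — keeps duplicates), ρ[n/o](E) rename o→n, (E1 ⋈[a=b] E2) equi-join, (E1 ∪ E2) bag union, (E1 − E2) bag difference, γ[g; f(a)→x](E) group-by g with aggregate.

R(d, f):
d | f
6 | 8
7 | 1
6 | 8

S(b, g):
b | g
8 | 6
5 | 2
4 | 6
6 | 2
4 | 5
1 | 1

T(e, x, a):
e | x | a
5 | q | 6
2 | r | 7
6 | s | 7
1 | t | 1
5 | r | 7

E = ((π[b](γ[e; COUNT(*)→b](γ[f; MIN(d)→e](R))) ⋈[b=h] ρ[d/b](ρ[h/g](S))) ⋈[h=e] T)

Per-node cardinality:
  R → 3
  γ[f; MIN(d)→e](R) → 2
  γ[e; COUNT(*)→b](γ[f; MIN(d)→e](R)) → 2
  π[b](γ[e; COUNT(*)→b](γ[f; MIN(d)→e](R))) → 2
  S → 6
  ρ[h/g](S) → 6
  ρ[d/b](ρ[h/g](S)) → 6
  (π[b](γ[e; COUNT(*)→b](γ[f; MIN(d)→e](R))) ⋈[b=h] ρ[d/b](ρ[h/g](S))) → 2
  T → 5
  ((π[b](γ[e; COUNT(*)→b](γ[f; MIN(d)→e](R))) ⋈[b=h] ρ[d/b](ρ[h/g](S))) ⋈[h=e] T) → 2

|E| = 2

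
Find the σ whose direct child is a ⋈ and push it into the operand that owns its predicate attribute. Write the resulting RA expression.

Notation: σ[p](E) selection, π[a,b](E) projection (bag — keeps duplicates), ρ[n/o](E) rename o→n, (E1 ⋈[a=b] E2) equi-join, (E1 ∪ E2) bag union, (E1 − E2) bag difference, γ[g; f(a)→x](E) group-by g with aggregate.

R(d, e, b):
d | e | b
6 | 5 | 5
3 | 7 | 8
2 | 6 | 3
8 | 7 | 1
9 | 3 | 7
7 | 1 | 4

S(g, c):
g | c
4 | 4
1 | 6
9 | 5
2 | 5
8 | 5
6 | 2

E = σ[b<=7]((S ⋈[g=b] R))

σ filters on b, owned by the right side.
E' = (S ⋈[g=b] σ[b<=7](R))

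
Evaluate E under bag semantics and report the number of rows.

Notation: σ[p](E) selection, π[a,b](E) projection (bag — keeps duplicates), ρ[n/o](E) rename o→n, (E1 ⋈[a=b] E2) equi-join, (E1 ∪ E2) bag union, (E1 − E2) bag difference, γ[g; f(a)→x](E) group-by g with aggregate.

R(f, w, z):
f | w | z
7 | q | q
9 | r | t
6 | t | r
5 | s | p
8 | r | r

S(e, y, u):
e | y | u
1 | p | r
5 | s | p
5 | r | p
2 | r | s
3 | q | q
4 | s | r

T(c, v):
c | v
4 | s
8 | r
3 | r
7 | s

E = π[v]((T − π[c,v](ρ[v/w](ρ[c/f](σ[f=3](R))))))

Subexpression sizes:
  T → 4
  R → 5
  σ[f=3](R) → 0
  ρ[c/f](σ[f=3](R)) → 0
  ρ[v/w](ρ[c/f](σ[f=3](R))) → 0
  π[c,v](ρ[v/w](ρ[c/f](σ[f=3](R)))) → 0
  (T − π[c,v](ρ[v/w](ρ[c/f](σ[f=3](R))))) → 4
  π[v]((T − π[c,v](ρ[v/w](ρ[c/f](σ[f=3](R)))))) → 4

|E| = 4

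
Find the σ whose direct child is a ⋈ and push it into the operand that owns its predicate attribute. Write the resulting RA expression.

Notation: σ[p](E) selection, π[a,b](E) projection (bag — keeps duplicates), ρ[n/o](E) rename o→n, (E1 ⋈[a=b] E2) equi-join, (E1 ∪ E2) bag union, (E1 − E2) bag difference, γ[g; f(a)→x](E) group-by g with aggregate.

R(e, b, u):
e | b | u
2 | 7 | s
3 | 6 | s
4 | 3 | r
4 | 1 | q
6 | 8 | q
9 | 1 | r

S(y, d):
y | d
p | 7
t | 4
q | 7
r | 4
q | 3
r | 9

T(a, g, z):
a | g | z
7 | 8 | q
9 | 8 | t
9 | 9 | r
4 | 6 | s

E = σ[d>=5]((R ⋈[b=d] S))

σ filters on d, owned by the right side.
E' = (R ⋈[b=d] σ[d>=5](S))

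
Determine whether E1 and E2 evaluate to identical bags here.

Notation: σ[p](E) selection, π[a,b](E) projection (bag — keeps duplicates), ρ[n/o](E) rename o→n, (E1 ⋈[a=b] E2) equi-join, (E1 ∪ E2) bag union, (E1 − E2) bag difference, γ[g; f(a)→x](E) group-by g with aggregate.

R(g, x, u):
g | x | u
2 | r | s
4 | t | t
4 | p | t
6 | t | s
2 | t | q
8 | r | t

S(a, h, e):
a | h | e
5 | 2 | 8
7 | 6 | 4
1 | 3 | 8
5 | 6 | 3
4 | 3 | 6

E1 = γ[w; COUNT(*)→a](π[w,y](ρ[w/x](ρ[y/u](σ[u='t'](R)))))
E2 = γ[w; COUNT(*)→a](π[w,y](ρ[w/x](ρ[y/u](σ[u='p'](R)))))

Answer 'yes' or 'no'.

E1 row counts bottom-up:
  R → 6
  σ[u='t'](R) → 3
  ρ[y/u](σ[u='t'](R)) → 3
  ρ[w/x](ρ[y/u](σ[u='t'](R))) → 3
  π[w,y](ρ[w/x](ρ[y/u](σ[u='t'](R)))) → 3
  γ[w; COUNT(*)→a](π[w,y](ρ[w/x](ρ[y/u](σ[u='t'](R))))) → 3
E2 row counts bottom-up:
  R → 6
  σ[u='p'](R) → 0
  ρ[y/u](σ[u='p'](R)) → 0
  ρ[w/x](ρ[y/u](σ[u='p'](R))) → 0
  π[w,y](ρ[w/x](ρ[y/u](σ[u='p'](R)))) → 0
  γ[w; COUNT(*)→a](π[w,y](ρ[w/x](ρ[y/u](σ[u='p'](R))))) → 0

E1 result:
w | a
p | 1
r | 1
t | 1
E2 result:
w | a
(0 rows)
Witness: ('r', 1) appears 1× in E1 but 0× in E2.

no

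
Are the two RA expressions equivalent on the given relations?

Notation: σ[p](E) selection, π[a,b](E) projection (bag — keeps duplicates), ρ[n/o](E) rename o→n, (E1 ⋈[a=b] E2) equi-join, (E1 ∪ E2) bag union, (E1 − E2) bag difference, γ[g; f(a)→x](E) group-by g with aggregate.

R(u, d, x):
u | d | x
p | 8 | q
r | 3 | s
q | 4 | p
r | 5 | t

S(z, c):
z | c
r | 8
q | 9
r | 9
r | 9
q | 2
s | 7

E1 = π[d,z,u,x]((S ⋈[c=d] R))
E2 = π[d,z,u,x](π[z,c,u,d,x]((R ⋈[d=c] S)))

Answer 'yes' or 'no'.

E1 per-node cardinality:
  S → 6
  R → 4
  (S ⋈[c=d] R) → 1
  π[d,z,u,x]((S ⋈[c=d] R)) → 1
E2 per-node cardinality:
  R → 4
  S → 6
  (R ⋈[d=c] S) → 1
  π[z,c,u,d,x]((R ⋈[d=c] S)) → 1
  π[d,z,u,x](π[z,c,u,d,x]((R ⋈[d=c] S))) → 1

E1 and E2 produce the same multiset:
d | z | u | x
8 | r | p | q

yes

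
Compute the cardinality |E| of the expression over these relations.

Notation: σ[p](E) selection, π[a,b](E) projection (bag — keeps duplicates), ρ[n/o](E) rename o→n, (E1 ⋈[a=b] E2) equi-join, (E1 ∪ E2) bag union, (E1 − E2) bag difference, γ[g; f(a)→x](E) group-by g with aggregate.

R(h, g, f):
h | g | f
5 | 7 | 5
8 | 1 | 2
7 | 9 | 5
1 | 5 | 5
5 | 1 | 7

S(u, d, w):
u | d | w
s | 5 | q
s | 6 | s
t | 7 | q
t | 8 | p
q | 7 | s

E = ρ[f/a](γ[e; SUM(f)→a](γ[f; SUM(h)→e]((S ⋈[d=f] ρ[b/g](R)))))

Per-node cardinality:
  S → 5
  R → 5
  ρ[b/g](R) → 5
  (S ⋈[d=f] ρ[b/g](R)) → 5
  γ[f; SUM(h)→e]((S ⋈[d=f] ρ[b/g](R))) → 2
  γ[e; SUM(f)→a](γ[f; SUM(h)→e]((S ⋈[d=f] ρ[b/g](R)))) → 2
  ρ[f/a](γ[e; SUM(f)→a](γ[f; SUM(h)→e]((S ⋈[d=f] ρ[b/g](R))))) → 2

|E| = 2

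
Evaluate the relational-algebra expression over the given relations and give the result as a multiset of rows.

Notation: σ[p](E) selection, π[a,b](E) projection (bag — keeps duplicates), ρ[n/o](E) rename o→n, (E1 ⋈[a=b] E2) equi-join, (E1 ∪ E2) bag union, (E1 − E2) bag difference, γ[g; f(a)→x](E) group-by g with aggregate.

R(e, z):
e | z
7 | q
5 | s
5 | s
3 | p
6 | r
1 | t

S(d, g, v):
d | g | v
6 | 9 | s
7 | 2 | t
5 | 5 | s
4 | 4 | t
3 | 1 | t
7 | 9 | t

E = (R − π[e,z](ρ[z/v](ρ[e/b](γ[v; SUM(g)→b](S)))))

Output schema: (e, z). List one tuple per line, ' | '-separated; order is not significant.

Stepwise |·|:
  R → 6
  S → 6
  γ[v; SUM(g)→b](S) → 2
  ρ[e/b](γ[v; SUM(g)→b](S)) → 2
  ρ[z/v](ρ[e/b](γ[v; SUM(g)→b](S))) → 2
  π[e,z](ρ[z/v](ρ[e/b](γ[v; SUM(g)→b](S)))) → 2
  (R − π[e,z](ρ[z/v](ρ[e/b](γ[v; SUM(g)→b](S))))) → 6

== RESULT ==
e | z
1 | t
3 | p
5 | s
5 | s
6 | r
7 | q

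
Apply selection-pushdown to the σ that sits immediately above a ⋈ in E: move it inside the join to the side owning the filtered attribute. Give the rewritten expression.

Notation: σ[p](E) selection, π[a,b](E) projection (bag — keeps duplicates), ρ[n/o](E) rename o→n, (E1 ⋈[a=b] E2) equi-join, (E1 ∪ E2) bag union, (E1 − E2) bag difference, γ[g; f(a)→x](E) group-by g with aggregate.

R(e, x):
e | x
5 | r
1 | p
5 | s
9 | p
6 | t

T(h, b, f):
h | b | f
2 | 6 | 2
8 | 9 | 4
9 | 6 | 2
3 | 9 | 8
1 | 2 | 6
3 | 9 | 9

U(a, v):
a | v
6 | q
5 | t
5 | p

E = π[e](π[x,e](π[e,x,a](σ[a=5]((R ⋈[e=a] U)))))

σ filters on a, owned by the right side.
E' = π[e](π[x,e](π[e,x,a]((R ⋈[e=a] σ[a=5](U)))))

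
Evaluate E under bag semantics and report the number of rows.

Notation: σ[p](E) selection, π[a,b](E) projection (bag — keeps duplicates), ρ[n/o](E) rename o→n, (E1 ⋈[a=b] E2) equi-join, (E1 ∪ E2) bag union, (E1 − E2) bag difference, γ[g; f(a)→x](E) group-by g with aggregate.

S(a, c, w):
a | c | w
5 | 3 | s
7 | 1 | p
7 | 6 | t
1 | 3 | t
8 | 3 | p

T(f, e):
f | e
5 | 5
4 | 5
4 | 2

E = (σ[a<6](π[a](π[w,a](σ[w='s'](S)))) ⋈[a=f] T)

Per-node cardinality:
  S → 5
  σ[w='s'](S) → 1
  π[w,a](σ[w='s'](S)) → 1
  π[a](π[w,a](σ[w='s'](S))) → 1
  σ[a<6](π[a](π[w,a](σ[w='s'](S)))) → 1
  T → 3
  (σ[a<6](π[a](π[w,a](σ[w='s'](S)))) ⋈[a=f] T) → 1

|E| = 1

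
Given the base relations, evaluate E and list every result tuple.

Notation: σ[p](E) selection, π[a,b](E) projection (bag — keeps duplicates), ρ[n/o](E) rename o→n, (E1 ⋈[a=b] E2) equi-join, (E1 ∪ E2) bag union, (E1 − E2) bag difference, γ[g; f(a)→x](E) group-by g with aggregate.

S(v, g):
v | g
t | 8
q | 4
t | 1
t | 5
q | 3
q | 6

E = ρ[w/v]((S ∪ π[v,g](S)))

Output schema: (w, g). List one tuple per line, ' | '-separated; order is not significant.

Per-node cardinality:
  S → 6
  S → 6
  π[v,g](S) → 6
  (S ∪ π[v,g](S)) → 12
  ρ[w/v]((S ∪ π[v,g](S))) → 12

== RESULT ==
w | g
q | 3
q | 3
q | 4
q | 4
q | 6
q | 6
t | 1
t | 1
t | 5
t | 5
t | 8
t | 8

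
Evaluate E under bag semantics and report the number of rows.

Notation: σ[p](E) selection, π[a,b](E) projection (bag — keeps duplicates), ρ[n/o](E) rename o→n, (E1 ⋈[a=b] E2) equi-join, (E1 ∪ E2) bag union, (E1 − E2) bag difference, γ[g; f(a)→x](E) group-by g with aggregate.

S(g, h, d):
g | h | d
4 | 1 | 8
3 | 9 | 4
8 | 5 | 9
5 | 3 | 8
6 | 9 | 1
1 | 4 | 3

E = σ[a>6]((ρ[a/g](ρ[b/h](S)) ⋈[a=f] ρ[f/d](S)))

Stepwise |·|:
  S → 6
  ρ[b/h](S) → 6
  ρ[a/g](ρ[b/h](S)) → 6
  S → 6
  ρ[f/d](S) → 6
  (ρ[a/g](ρ[b/h](S)) ⋈[a=f] ρ[f/d](S)) → 5
  σ[a>6]((ρ[a/g](ρ[b/h](S)) ⋈[a=f] ρ[f/d](S))) → 2

|E| = 2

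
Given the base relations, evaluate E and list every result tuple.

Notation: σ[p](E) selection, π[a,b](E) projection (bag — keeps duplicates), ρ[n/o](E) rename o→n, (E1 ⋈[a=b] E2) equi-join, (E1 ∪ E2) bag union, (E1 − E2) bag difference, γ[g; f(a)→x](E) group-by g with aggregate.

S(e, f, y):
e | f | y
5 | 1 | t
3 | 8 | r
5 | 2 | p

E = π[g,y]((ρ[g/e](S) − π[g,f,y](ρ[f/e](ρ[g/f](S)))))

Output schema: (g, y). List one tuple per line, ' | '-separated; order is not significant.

Subexpression sizes:
  S → 3
  ρ[g/e](S) → 3
  S → 3
  ρ[g/f](S) → 3
  ρ[f/e](ρ[g/f](S)) → 3
  π[g,f,y](ρ[f/e](ρ[g/f](S))) → 3
  (ρ[g/e](S) − π[g,f,y](ρ[f/e](ρ[g/f](S)))) → 3
  π[g,y]((ρ[g/e](S) − π[g,f,y](ρ[f/e](ρ[g/f](S))))) → 3

== RESULT ==
g | y
3 | r
5 | p
5 | t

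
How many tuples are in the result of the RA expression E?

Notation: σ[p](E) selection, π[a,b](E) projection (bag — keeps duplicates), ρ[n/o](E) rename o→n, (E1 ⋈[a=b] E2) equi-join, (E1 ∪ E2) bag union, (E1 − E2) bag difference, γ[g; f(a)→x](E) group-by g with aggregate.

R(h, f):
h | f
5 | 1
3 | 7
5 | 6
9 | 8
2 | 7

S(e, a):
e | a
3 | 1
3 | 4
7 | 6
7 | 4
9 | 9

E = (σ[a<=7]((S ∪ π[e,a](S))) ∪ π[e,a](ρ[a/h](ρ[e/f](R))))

Per-node cardinality:
  S → 5
  S → 5
  π[e,a](S) → 5
  (S ∪ π[e,a](S)) → 10
  σ[a<=7]((S ∪ π[e,a](S))) → 8
  R → 5
  ρ[e/f](R) → 5
  ρ[a/h](ρ[e/f](R)) → 5
  π[e,a](ρ[a/h](ρ[e/f](R))) → 5
  (σ[a<=7]((S ∪ π[e,a](S))) ∪ π[e,a](ρ[a/h](ρ[e/f](R)))) → 13

|E| = 13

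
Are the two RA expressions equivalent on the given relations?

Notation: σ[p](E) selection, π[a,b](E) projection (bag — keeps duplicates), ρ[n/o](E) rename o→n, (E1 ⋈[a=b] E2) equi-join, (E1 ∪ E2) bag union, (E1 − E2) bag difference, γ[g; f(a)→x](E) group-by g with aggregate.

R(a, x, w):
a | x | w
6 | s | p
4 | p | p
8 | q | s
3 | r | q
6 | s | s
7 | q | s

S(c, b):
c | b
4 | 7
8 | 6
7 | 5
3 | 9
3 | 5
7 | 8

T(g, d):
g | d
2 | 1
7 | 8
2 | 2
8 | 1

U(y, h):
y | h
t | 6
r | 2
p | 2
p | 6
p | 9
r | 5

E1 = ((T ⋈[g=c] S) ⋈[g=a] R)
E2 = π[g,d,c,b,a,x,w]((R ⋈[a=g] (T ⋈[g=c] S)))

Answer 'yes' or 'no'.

E1 stepwise |·|:
  T → 4
  S → 6
  (T ⋈[g=c] S) → 3
  R → 6
  ((T ⋈[g=c] S) ⋈[g=a] R) → 3
E2 stepwise |·|:
  R → 6
  T → 4
  S → 6
  (T ⋈[g=c] S) → 3
  (R ⋈[a=g] (T ⋈[g=c] S)) → 3
  π[g,d,c,b,a,x,w]((R ⋈[a=g] (T ⋈[g=c] S))) → 3

E1 and E2 produce the same multiset:
g | d | c | b | a | x | w
7 | 8 | 7 | 5 | 7 | q | s
7 | 8 | 7 | 8 | 7 | q | s
8 | 1 | 8 | 6 | 8 | q | s

yes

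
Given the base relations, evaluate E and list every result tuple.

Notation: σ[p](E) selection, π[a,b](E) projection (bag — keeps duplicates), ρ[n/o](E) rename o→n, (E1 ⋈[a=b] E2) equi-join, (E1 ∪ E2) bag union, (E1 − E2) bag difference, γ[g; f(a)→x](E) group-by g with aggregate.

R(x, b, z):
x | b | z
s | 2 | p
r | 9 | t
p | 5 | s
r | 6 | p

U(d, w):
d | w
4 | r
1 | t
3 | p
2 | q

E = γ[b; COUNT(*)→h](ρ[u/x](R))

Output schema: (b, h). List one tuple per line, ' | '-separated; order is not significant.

Subexpression sizes:
  R → 4
  ρ[u/x](R) → 4
  γ[b; COUNT(*)→h](ρ[u/x](R)) → 4

== RESULT ==
b | h
2 | 1
5 | 1
6 | 1
9 | 1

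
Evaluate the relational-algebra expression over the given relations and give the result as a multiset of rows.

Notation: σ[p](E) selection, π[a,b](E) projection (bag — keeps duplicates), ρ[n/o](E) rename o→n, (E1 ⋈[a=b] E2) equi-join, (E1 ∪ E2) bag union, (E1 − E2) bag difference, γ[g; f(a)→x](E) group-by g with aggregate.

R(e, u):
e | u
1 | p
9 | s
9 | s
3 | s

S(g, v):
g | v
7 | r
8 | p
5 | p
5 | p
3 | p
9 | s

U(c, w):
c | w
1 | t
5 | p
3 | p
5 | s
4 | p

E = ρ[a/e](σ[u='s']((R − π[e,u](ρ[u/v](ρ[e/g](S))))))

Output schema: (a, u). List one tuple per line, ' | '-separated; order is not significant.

Subexpression sizes:
  R → 4
  S → 6
  ρ[e/g](S) → 6
  ρ[u/v](ρ[e/g](S)) → 6
  π[e,u](ρ[u/v](ρ[e/g](S))) → 6
  (R − π[e,u](ρ[u/v](ρ[e/g](S)))) → 3
  σ[u='s']((R − π[e,u](ρ[u/v](ρ[e/g](S))))) → 2
  ρ[a/e](σ[u='s']((R − π[e,u](ρ[u/v](ρ[e/g](S)))))) → 2

== RESULT ==
a | u
3 | s
9 | s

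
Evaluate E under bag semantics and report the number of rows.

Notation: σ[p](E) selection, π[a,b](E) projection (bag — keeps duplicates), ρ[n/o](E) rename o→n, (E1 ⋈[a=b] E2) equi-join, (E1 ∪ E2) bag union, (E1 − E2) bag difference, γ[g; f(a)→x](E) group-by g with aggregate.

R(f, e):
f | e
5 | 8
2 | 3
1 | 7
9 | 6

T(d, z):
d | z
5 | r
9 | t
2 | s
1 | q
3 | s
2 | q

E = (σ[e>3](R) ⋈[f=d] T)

Per-node cardinality:
  R → 4
  σ[e>3](R) → 3
  T → 6
  (σ[e>3](R) ⋈[f=d] T) → 3

|E| = 3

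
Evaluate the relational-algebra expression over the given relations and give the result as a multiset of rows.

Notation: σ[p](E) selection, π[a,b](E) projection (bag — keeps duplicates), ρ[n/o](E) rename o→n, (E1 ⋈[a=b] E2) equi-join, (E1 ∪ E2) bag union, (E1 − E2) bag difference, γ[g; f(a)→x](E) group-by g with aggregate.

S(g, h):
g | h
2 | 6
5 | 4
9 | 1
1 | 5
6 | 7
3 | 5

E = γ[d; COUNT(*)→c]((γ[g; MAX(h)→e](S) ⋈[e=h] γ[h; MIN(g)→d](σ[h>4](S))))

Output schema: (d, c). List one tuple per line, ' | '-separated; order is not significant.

Stepwise |·|:
  S → 6
  γ[g; MAX(h)→e](S) → 6
  S → 6
  σ[h>4](S) → 4
  γ[h; MIN(g)→d](σ[h>4](S)) → 3
  (γ[g; MAX(h)→e](S) ⋈[e=h] γ[h; MIN(g)→d](σ[h>4](S))) → 4
  γ[d; COUNT(*)→c]((γ[g; MAX(h)→e](S) ⋈[e=h] γ[h; MIN(g)→d](σ[h>4](S)))) → 3

== RESULT ==
d | c
1 | 2
2 | 1
6 | 1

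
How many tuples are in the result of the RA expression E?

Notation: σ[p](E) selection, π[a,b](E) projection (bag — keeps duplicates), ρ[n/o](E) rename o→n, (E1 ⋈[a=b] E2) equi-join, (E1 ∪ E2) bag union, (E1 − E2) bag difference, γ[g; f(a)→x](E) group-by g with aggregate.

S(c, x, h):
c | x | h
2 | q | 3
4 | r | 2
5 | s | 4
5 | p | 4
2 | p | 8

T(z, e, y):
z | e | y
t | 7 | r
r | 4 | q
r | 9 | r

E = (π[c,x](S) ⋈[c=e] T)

Row counts bottom-up:
  S → 5
  π[c,x](S) → 5
  T → 3
  (π[c,x](S) ⋈[c=e] T) → 1

|E| = 1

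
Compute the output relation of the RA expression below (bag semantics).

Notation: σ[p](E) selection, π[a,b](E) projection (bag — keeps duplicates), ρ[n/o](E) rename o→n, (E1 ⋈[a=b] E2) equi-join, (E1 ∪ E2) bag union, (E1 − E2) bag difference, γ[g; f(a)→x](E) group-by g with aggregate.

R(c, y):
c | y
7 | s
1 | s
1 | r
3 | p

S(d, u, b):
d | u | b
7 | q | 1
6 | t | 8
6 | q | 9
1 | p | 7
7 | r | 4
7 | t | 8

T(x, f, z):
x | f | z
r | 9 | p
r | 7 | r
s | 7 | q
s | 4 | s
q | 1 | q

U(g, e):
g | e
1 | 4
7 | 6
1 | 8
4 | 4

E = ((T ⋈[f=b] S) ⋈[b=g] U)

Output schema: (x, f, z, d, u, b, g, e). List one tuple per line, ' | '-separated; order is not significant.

Subexpression sizes:
  T → 5
  S → 6
  (T ⋈[f=b] S) → 5
  U → 4
  ((T ⋈[f=b] S) ⋈[b=g] U) → 5

== RESULT ==
x | f | z | d | u | b | g | e
q | 1 | q | 7 | q | 1 | 1 | 4
q | 1 | q | 7 | q | 1 | 1 | 8
r | 7 | r | 1 | p | 7 | 7 | 6
s | 4 | s | 7 | r | 4 | 4 | 4
s | 7 | q | 1 | p | 7 | 7 | 6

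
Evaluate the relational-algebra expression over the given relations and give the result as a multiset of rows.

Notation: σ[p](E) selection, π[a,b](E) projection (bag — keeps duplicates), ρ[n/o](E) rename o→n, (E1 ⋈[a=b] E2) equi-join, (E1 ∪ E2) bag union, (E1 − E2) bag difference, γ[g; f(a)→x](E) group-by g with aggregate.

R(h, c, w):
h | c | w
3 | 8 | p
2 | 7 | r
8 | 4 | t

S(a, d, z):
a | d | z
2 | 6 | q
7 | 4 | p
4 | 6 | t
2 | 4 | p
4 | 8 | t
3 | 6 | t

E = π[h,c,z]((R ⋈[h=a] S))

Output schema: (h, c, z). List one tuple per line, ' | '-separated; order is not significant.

Row counts bottom-up:
  R → 3
  S → 6
  (R ⋈[h=a] S) → 3
  π[h,c,z]((R ⋈[h=a] S)) → 3

== RESULT ==
h | c | z
2 | 7 | p
2 | 7 | q
3 | 8 | t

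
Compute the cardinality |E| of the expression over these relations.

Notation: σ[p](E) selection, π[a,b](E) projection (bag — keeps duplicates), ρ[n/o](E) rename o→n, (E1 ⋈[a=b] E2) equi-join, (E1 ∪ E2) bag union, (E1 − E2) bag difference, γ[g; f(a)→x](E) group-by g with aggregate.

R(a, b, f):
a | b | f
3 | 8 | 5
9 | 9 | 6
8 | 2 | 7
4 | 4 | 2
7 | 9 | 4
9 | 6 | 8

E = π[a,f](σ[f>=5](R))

Subexpression sizes:
  R → 6
  σ[f>=5](R) → 4
  π[a,f](σ[f>=5](R)) → 4

|E| = 4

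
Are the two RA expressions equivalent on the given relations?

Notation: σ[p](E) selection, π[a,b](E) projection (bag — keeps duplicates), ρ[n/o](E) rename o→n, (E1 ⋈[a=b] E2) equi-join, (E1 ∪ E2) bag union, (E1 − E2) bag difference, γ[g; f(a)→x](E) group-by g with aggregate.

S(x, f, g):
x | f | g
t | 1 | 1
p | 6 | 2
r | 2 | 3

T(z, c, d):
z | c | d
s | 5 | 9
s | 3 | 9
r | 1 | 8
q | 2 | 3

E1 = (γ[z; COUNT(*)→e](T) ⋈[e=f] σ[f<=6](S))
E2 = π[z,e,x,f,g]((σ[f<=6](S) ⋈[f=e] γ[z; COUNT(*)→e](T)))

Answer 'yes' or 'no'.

E1 row counts bottom-up:
  T → 4
  γ[z; COUNT(*)→e](T) → 3
  S → 3
  σ[f<=6](S) → 3
  (γ[z; COUNT(*)→e](T) ⋈[e=f] σ[f<=6](S)) → 3
E2 row counts bottom-up:
  S → 3
  σ[f<=6](S) → 3
  T → 4
  γ[z; COUNT(*)→e](T) → 3
  (σ[f<=6](S) ⋈[f=e] γ[z; COUNT(*)→e](T)) → 3
  π[z,e,x,f,g]((σ[f<=6](S) ⋈[f=e] γ[z; COUNT(*)→e](T))) → 3

E1 and E2 produce the same multiset:
z | e | x | f | g
q | 1 | t | 1 | 1
r | 1 | t | 1 | 1
s | 2 | r | 2 | 3

yes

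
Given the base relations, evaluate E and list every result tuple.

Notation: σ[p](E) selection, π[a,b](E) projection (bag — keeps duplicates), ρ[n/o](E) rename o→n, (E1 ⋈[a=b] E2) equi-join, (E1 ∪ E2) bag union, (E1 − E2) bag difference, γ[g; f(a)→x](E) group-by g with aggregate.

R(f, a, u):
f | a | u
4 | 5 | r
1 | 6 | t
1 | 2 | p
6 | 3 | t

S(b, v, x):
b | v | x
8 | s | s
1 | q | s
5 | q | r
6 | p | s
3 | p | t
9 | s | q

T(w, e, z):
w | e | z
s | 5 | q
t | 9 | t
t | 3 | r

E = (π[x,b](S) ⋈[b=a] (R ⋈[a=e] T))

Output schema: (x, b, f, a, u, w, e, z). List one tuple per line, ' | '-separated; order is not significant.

Row counts bottom-up:
  S → 6
  π[x,b](S) → 6
  R → 4
  T → 3
  (R ⋈[a=e] T) → 2
  (π[x,b](S) ⋈[b=a] (R ⋈[a=e] T)) → 2

== RESULT ==
x | b | f | a | u | w | e | z
r | 5 | 4 | 5 | r | s | 5 | q
t | 3 | 6 | 3 | t | t | 3 | r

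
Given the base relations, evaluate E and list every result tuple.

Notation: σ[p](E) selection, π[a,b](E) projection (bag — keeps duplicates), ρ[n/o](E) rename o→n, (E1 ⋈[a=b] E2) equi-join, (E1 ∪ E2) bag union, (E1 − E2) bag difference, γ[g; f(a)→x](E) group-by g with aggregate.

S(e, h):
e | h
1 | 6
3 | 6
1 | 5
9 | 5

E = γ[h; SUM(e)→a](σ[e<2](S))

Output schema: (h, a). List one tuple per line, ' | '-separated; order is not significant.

Row counts bottom-up:
  S → 4
  σ[e<2](S) → 2
  γ[h; SUM(e)→a](σ[e<2](S)) → 2

== RESULT ==
h | a
5 | 1
6 | 1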